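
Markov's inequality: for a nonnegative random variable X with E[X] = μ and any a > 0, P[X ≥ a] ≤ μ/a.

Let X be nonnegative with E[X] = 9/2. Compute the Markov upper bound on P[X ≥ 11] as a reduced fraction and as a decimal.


μ = E[X] = 9/2, a = 11.
Markov: P[X ≥ 11] ≤ μ/a = (9/2)/11 = 9/22.
Numerically: ≈ 0.409091.
(Since a = 11 > μ = 4.500000, the bound 9/22 is < 1 and informative.)

P[X ≥ 11] ≤ 9/22 ≈ 0.409091.


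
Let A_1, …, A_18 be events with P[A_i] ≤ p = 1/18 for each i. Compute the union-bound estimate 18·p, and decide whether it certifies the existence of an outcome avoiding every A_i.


Union bound: P[∪_{i=1}^{18} A_i] ≤ Σ_i P[A_i] ≤ 18·p = 18·(1/18) = 1.
Numerically: 1 ≈ 1.0000.
Is 1 < 1? NO.
Since the bound 1 is ≥ 1, the union bound is uninformative here; it does NOT by itself certify existence.

18·p = 1 ≈ 1.0000; existence NOT certified by the union bound.


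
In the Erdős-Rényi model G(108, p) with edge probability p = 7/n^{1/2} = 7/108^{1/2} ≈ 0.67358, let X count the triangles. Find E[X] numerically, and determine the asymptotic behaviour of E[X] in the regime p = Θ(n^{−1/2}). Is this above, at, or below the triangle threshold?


Number of potential triangles: C(108, 3) = 204156.
Each occurs with probability p³ ≈ (0.67358)³ ≈ 3.0560361e-01.
By linearity: E[X] = C(108, 3)·p³ ≈ 204156 · 3.0560361e-01 ≈ 62390.81156.
Since α = 1/2 < 1, p = c/n^{1/2} ≫ 1/n is above the triangle threshold p ~ 1/n. Asymptotically E[X] ~ (c³/6)·n^{3(1−α)} = (7³/6)·n^{1.5} → ∞; triangles are abundant w.h.p.

E[X] ≈ 62390.81156; in regime p = Θ(1/n^{1/2}) E[X] diverges (above the triangle threshold p ~ 1/n).


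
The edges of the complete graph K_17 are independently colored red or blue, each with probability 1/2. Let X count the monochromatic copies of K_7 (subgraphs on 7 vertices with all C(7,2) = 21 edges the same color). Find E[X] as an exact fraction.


Let X = Σ_S X_S over the C(17, 7) = 19448 subsets S of size 7, where X_S = 1 if the K_7 on S is monochromatic.
For a fixed S, the K_7 on S has C(7, 2) = 21 edges. P[all 21 edges red] = (1/2)^21, and likewise for blue, so P[monochromatic] = 2·(1/2)^21 = 2^{1 − 21} = 1/1048576.
By linearity of expectation: E[X] = C(17, 7) · 2^{1 − 21} = 19448 · 1/1048576 = 2431/131072.
Numerically: E[X] ≈ 0.01855.

E[X] = C(17,7)·2^(1−C(7,2)) = 2431/131072 ≈ 0.01855.


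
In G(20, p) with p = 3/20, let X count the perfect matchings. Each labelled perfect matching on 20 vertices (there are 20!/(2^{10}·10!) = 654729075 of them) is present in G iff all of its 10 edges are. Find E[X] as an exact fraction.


K_20 has 20!/(2^{10}·10!) = 654729075 labelled perfect matchings.
For each such perfect matching H, let X_H = 1 if all 10 edges of H are present in G. Then P[X_H = 1] = p^{10} = (3/20)^{10} = 59049/10240000000000.
By linearity of expectation: E[X] = Σ_H E[X_H] = 654729075 · p^{10} = 654729075 · 59049/10240000000000 = 1546443885987/409600000000.
Numerically: E[X] ≈ 3.78.

E[X] = 654729075 · (3/20)^{10} = 1546443885987/409600000000 ≈ 3.78.


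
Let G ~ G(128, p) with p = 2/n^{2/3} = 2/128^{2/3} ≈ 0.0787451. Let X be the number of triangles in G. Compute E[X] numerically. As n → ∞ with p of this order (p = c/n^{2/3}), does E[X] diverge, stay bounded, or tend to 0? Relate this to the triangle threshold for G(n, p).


Number of potential triangles: C(128, 3) = 341376.
Each occurs with probability p³ ≈ (0.0787451)³ ≈ 4.88281250e-04.
By linearity: E[X] = C(128, 3)·p³ ≈ 341376 · 4.88281250e-04 ≈ 166.687500.
Since α = 2/3 < 1, p = c/n^{2/3} ≫ 1/n is above the triangle threshold p ~ 1/n. Asymptotically E[X] ~ (c³/6)·n^{3(1−α)} = (2³/6)·n^{1} → ∞; triangles are abundant w.h.p.

E[X] ≈ 166.687500; in regime p = Θ(1/n^{2/3}) E[X] diverges (above the triangle threshold p ~ 1/n).


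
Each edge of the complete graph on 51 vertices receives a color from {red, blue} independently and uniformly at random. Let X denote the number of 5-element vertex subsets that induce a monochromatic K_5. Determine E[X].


Let X = Σ_S X_S over the C(51, 5) = 2349060 subsets S of size 5, where X_S = 1 if the K_5 on S is monochromatic.
For a fixed S, the K_5 on S has C(5, 2) = 10 edges. P[all 10 edges red] = (1/2)^10, and likewise for blue, so P[monochromatic] = 2·(1/2)^10 = 2^{1 − 10} = 1/512.
Summing: E[X] = C(51, 5) · 2^{1 − 10} = 2349060 · 1/512 = 587265/128.
Numerically: E[X] ≈ 4588.00781.

E[X] = C(51,5)·2^(1−C(5,2)) = 587265/128 ≈ 4588.00781.


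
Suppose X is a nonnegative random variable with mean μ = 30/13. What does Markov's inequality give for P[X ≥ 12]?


μ = E[X] = 30/13, a = 12.
Markov: P[X ≥ 12] ≤ μ/a = (30/13)/12 = 5/26.
Numerically: ≈ 0.1923.
(Since a = 12 > μ = 2.3077, the bound 5/26 is < 1 and informative.)

P[X ≥ 12] ≤ 5/26 ≈ 0.1923.


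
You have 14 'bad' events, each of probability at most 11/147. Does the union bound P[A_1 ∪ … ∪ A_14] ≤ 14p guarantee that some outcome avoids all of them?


Union bound: P[∪_{i=1}^{14} A_i] ≤ Σ_i P[A_i] ≤ 14·p = 14·(11/147) = 22/21.
Numerically: 22/21 ≈ 1.0476190.
Is 22/21 < 1? NO.
Since the bound 22/21 is ≥ 1, the union bound is uninformative here; it does NOT by itself certify existence.

14·p = 22/21 ≈ 1.0476190; existence NOT certified by the union bound.


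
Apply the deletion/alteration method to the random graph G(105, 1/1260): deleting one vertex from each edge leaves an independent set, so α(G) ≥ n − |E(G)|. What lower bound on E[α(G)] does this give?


E[|E(G)|] = C(105, 2)·p = 5460 · (1/1260) = 13/3.
E[α(G)] ≥ n − E[|E(G)|] = 105 − 13/3 = 302/3.
Numerically: ≈ 100.667.
(This is only a lower bound; the true E[α(G)] may be larger.)

E[α(G)] ≥ 302/3 ≈ 100.667.


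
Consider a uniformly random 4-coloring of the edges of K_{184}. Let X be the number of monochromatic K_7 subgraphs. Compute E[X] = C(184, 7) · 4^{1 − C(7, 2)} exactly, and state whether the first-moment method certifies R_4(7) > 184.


E[X] = C(184, 7) · 4^{1 − 21} = 1262216571096 · 4^{−20} = 1262216571096/1099511627776.
As a reduced fraction: E[X] = 157777071387/137438953472 ≈ 1.1480.
Is E[X] < 1? NO.
Since E[X] ≥ 1, the first-moment bound is inconclusive at n = 184; it does NOT by itself certify R_4(7) > 184.

E[X] = 157777071387/137438953472 ≈ 1.1480; E[X] ≥ 1; first-moment method inconclusive here.


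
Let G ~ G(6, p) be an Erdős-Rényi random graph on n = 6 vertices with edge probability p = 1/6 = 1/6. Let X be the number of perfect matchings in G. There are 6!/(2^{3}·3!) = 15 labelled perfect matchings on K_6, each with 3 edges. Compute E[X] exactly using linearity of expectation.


K_6 has 6!/(2^{3}·3!) = 15 labelled perfect matchings.
For each such perfect matching H, let X_H = 1 if all 3 edges of H are present in G. Then P[X_H = 1] = p^{3} = (1/6)^{3} = 1/216.
By linearity of expectation: E[X] = Σ_H E[X_H] = 15 · p^{3} = 15 · 1/216 = 5/72.
Numerically: E[X] ≈ 0.069444.

E[X] = 15 · (1/6)^{3} = 5/72 ≈ 0.069444.


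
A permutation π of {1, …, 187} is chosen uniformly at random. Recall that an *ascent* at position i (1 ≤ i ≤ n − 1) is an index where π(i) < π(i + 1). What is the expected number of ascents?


Write X = Σ X_I over i = 1, …, 186, with X_I the indicator of one ascent.
There are 186 indicators.
For each fixed i, the pair (π(i), π(i+1)) is a uniformly random ordered pair of distinct values from {1, …, 187}; by symmetry P[π(i) < π(i+1)] = 1/2.
By linearity: E[X] = 186 · (1/2) = (187 − 1) · (1/2) = 93 ≈ 93.0000.

E[X] = 93 = 93.0000.


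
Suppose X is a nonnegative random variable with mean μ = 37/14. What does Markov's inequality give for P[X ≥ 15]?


μ = E[X] = 37/14, a = 15.
Markov: P[X ≥ 15] ≤ μ/a = (37/14)/15 = 37/210.
Numerically: ≈ 0.176.
(Since a = 15 > μ = 2.643, the bound 37/210 is < 1 and informative.)

P[X ≥ 15] ≤ 37/210 ≈ 0.176.


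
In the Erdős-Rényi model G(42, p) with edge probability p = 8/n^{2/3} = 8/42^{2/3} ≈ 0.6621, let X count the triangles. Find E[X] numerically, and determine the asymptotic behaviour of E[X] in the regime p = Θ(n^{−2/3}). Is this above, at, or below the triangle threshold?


Number of potential triangles: C(42, 3) = 11480.
Each occurs with probability p³ ≈ (0.6621)³ ≈ 2.902494e-01.
By linearity: E[X] = C(42, 3)·p³ ≈ 11480 · 2.902494e-01 ≈ 3332.0635.
Since α = 2/3 < 1, p = c/n^{2/3} ≫ 1/n is above the triangle threshold p ~ 1/n. Asymptotically E[X] ~ (c³/6)·n^{3(1−α)} = (8³/6)·n^{1} → ∞; triangles are abundant w.h.p.

E[X] ≈ 3332.0635; in regime p = Θ(1/n^{2/3}) E[X] diverges (above the triangle threshold p ~ 1/n).


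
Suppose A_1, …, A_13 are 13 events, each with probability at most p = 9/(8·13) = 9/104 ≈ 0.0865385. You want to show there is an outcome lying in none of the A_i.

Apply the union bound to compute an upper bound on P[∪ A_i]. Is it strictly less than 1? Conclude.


Union bound: P[∪_{i=1}^{13} A_i] ≤ Σ_i P[A_i] ≤ 13·p = 13·(9/104) = 9/8.
Numerically: 9/8 ≈ 1.1250000.
Is 9/8 < 1? NO.
Since the bound 9/8 is ≥ 1, the union bound is uninformative here; it does NOT by itself certify existence.

13·p = 9/8 ≈ 1.1250000; existence NOT certified by the union bound.


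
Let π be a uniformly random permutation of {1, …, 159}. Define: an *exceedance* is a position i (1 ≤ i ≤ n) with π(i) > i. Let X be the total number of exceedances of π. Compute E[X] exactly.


Write X = Σ_{i=1}^{159} X_i, where X_i = 1_{π(i) > i}.
For each fixed i, π(i) is uniform over {1, …, 159} (marginal of a uniform permutation), so P[π(i) > i] = (n − i)/n. Summing: Σ_{i=1}^{159} (n − i)/n = (0 + 1 + … + 158)/159 = 159(159 − 1)/(2·159) = (159 − 1)/2.
Hence E[X] = Σ_{i=1}^{159} (159 − i)/159 = 79 ≈ 79.000000.

E[X] = 79 = 79.000000.


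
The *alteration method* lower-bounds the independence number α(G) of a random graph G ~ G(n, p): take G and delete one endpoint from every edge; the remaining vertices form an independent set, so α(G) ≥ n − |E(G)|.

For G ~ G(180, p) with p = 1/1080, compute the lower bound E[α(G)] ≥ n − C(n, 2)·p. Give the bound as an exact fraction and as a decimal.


E[|E(G)|] = C(180, 2)·p = 16110 · (1/1080) = 179/12.
E[α(G)] ≥ n − E[|E(G)|] = 180 − 179/12 = 1981/12.
Numerically: ≈ 165.08333.
(This is only a lower bound; the true E[α(G)] may be larger.)

E[α(G)] ≥ 1981/12 ≈ 165.08333.


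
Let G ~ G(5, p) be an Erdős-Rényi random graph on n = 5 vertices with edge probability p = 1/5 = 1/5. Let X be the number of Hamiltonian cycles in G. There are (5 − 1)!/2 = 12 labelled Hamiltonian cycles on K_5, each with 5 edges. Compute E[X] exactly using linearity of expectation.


K_5 has (5 − 1)!/2 = 12 labelled Hamiltonian cycles.
For each such Hamiltonian cycle H, let X_H = 1 if all 5 edges of H are present in G. Then P[X_H = 1] = p^{5} = (1/5)^{5} = 1/3125.
By linearity: E[X] = Σ_H E[X_H] = 12 · p^{5} = 12 · 1/3125 = 12/3125.
Numerically: E[X] ≈ 0.00384.

E[X] = 12 · (1/5)^{5} = 12/3125 ≈ 0.00384.


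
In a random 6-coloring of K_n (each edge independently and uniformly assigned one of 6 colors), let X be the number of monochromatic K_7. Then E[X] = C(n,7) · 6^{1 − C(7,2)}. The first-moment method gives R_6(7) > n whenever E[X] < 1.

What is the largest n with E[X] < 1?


We need C(n, 7) · 6^{1 − 21} < 1, i.e. C(n, 7) < 6^{21 − 1} = 3656158440062976.
Check values of n near the boundary:
  n = 565: C(565, 7) = 3513212521235560; 3513212521235560 < 3656158440062976? YES
  n = 566: C(566, 7) = 3557206237959440; 3557206237959440 < 3656158440062976? YES
  n = 567: C(567, 7) = 3601671315933933; 3601671315933933 < 3656158440062976? YES
  n = 568: C(568, 7) = 3646611956239704; 3646611956239704 < 3656158440062976? YES
  n = 569: C(569, 7) = 3692032389858348; 3692032389858348 < 3656158440062976? NO
The largest n with C(n, 7) < 3656158440062976 is n = 568 (where E[X] = 16882462760369/16926659444736 ≈ 0.997389). Hence R_6(7) > 568, i.e. R_6(7) ≥ 569.

Largest n = 568; hence R_6(7) > 568.


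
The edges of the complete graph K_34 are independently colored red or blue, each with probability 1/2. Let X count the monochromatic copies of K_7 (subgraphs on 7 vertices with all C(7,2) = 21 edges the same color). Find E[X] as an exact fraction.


Let X = Σ_S X_S over the C(34, 7) = 5379616 subsets S of size 7, where X_S = 1 if the K_7 on S is monochromatic.
For a fixed S, the K_7 on S has C(7, 2) = 21 edges. P[all 21 edges red] = (1/2)^21, and likewise for blue, so P[monochromatic] = 2·(1/2)^21 = 2^{1 − 21} = 1/1048576.
By linearity: E[X] = C(34, 7) · 2^{1 − 21} = 5379616 · 1/1048576 = 168113/32768.
Numerically: E[X] ≈ 5.130402.

E[X] = C(34,7)·2^(1−C(7,2)) = 168113/32768 ≈ 5.130402.


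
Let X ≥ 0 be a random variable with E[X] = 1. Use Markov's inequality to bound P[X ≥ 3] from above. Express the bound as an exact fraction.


μ = E[X] = 1, a = 3.
Markov: P[X ≥ 3] ≤ μ/a = (1)/3 = 1/3.
Numerically: ≈ 0.333.
(Since a = 3 > μ = 1.000, the bound 1/3 is < 1 and informative.)

P[X ≥ 3] ≤ 1/3 ≈ 0.333.


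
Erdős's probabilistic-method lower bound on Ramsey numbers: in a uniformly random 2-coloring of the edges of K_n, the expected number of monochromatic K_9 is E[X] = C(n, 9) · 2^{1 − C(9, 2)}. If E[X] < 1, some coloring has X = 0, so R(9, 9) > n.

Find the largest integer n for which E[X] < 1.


We need C(n, 9) · 2^{1 − 36} < 1, i.e. C(n, 9) < 2^{36 − 1} = 34359738368.
Check values of n near the boundary:
  n = 63: C(63, 9) = 23667689815; 23667689815 < 34359738368? YES
  n = 64: C(64, 9) = 27540584512; 27540584512 < 34359738368? YES
  n = 65: C(65, 9) = 31966749880; 31966749880 < 34359738368? YES
  n = 66: C(66, 9) = 37014131440; 37014131440 < 34359738368? NO
The largest n with C(n, 9) < 34359738368 is n = 65 (where E[X] = 3995843735/4294967296 ≈ 0.9303549). Hence R(9, 9) > 65, i.e. R(9, 9) ≥ 66.

Largest n = 65; hence R(9, 9) > 65.


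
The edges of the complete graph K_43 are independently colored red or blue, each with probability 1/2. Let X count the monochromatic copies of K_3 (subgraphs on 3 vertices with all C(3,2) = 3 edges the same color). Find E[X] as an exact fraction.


Let X = Σ_S X_S over the C(43, 3) = 12341 subsets S of size 3, where X_S = 1 if the K_3 on S is monochromatic.
For a fixed S, the K_3 on S has C(3, 2) = 3 edges. P[all 3 edges red] = (1/2)^3, and likewise for blue, so P[monochromatic] = 2·(1/2)^3 = 2^{1 − 3} = 1/4.
Summing: E[X] = C(43, 3) · 2^{1 − 3} = 12341 · 1/4 = 12341/4.
Numerically: E[X] ≈ 3085.25000.

E[X] = C(43,3)·2^(1−C(3,2)) = 12341/4 ≈ 3085.25000.


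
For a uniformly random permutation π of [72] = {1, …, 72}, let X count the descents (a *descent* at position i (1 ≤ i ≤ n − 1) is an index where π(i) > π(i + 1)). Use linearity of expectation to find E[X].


Write X = Σ X_I over i = 1, …, 71, with X_I the indicator of one descent.
There are 71 indicators.
For each fixed i, the pair (π(i), π(i+1)) is a uniformly random ordered pair of distinct values from {1, …, 72}; by symmetry P[π(i) > π(i+1)] = 1/2.
By linearity: E[X] = 71 · (1/2) = (72 − 1) · (1/2) = 71/2 ≈ 35.500000.

E[X] = 71/2 = 35.500000.


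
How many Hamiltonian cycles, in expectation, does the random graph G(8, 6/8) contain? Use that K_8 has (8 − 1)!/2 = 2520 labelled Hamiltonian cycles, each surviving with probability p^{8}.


K_8 has (8 − 1)!/2 = 2520 labelled Hamiltonian cycles.
For each such Hamiltonian cycle H, let X_H = 1 if all 8 edges of H are present in G. Then P[X_H = 1] = p^{8} = (3/4)^{8} = 6561/65536.
Summing the indicators: E[X] = Σ_H E[X_H] = 2520 · p^{8} = 2520 · 6561/65536 = 2066715/8192.
Numerically: E[X] ≈ 252.285.

E[X] = 2520 · (3/4)^{8} = 2066715/8192 ≈ 252.285.


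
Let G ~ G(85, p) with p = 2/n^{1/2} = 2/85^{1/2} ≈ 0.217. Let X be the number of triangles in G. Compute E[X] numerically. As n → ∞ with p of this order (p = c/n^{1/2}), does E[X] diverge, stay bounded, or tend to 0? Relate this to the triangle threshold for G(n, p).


Number of potential triangles: C(85, 3) = 98770.
Each occurs with probability p³ ≈ (0.217)³ ≈ 1.02085e-02.
By linearity: E[X] = C(85, 3)·p³ ≈ 98770 · 1.02085e-02 ≈ 1008.293.
Since α = 1/2 < 1, p = c/n^{1/2} ≫ 1/n is above the triangle threshold p ~ 1/n. Asymptotically E[X] ~ (c³/6)·n^{3(1−α)} = (2³/6)·n^{1.5} → ∞; triangles are abundant w.h.p.

E[X] ≈ 1008.293; in regime p = Θ(1/n^{1/2}) E[X] diverges (above the triangle threshold p ~ 1/n).


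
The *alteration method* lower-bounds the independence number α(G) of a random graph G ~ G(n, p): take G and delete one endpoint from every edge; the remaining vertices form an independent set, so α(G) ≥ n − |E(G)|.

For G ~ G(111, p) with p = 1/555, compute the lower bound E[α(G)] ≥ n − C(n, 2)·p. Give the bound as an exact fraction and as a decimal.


E[|E(G)|] = C(111, 2)·p = 6105 · (1/555) = 11.
E[α(G)] ≥ n − E[|E(G)|] = 111 − 11 = 100.
Numerically: ≈ 100.00000.
(This is only a lower bound; the true E[α(G)] may be larger.)

E[α(G)] ≥ 100 ≈ 100.00000.


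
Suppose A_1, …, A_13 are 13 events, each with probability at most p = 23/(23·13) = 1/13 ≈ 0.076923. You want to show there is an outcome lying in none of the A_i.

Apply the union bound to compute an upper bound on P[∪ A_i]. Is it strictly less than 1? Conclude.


Union bound: P[∪_{i=1}^{13} A_i] ≤ Σ_i P[A_i] ≤ 13·p = 13·(1/13) = 1.
Numerically: 1 ≈ 1.000000.
Is 1 < 1? NO.
Since the bound 1 is ≥ 1, the union bound is uninformative here; it does NOT by itself certify existence.

13·p = 1 ≈ 1.000000; existence NOT certified by the union bound.


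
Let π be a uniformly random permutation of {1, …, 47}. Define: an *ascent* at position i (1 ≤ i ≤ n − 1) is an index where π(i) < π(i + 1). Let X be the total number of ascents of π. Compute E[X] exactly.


Write X = Σ X_I over i = 1, …, 46, with X_I the indicator of one ascent.
There are 46 indicators.
For each fixed i, the pair (π(i), π(i+1)) is a uniformly random ordered pair of distinct values from {1, …, 47}; by symmetry P[π(i) < π(i+1)] = 1/2.
By linearity: E[X] = 46 · (1/2) = (47 − 1) · (1/2) = 23 ≈ 23.00000.

E[X] = 23 = 23.00000.


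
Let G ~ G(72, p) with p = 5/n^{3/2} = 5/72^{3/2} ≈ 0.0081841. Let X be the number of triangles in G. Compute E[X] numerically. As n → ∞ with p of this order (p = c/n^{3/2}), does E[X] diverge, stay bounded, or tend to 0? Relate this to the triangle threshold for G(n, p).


Number of potential triangles: C(72, 3) = 59640.
Each occurs with probability p³ ≈ (0.0081841)³ ≈ 5.4816813e-07.
By linearity: E[X] = C(72, 3)·p³ ≈ 59640 · 5.4816813e-07 ≈ 0.03269.
Since α = 3/2 > 1, p = c/n^{3/2} = o(1/n) is below the triangle threshold p ~ 1/n. Asymptotically E[X] ~ (c³/6)·n^{3(1−α)} = (5³/6)·n^{-1.5} → 0, so by Markov's inequality G has no triangles w.h.p.

E[X] ≈ 0.03269; in regime p = Θ(1/n^{3/2}) E[X] tends to 0 (below the triangle threshold p ~ 1/n).


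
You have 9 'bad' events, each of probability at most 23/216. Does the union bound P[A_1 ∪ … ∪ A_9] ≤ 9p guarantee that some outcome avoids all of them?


Union bound: P[∪_{i=1}^{9} A_i] ≤ Σ_i P[A_i] ≤ 9·p = 9·(23/216) = 23/24.
Numerically: 23/24 ≈ 0.958333.
Is 23/24 < 1? YES.
Since P[∪ A_i] ≤ 23/24 < 1, the complement has P[∩ A_i^c] ≥ 1 − 23/24 = 1/24 > 0, so some outcome avoids every A_i.

9·p = 23/24 ≈ 0.958333; existence CERTIFIED by the union bound.


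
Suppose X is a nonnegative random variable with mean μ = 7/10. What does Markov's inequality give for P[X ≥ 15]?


μ = E[X] = 7/10, a = 15.
Markov: P[X ≥ 15] ≤ μ/a = (7/10)/15 = 7/150.
Numerically: ≈ 0.0467.
(Since a = 15 > μ = 0.7000, the bound 7/150 is < 1 and informative.)

P[X ≥ 15] ≤ 7/150 ≈ 0.0467.


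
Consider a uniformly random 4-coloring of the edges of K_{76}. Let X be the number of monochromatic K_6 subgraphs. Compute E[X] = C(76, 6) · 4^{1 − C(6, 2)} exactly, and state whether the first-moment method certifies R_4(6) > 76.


E[X] = C(76, 6) · 4^{1 − 15} = 218618940 · 4^{−14} = 218618940/268435456.
As a reduced fraction: E[X] = 54654735/67108864 ≈ 0.814419.
Is E[X] < 1? YES.
Since E[X] < 1, there exists a 4-coloring of K_{76} with no monochromatic K_6; hence R_4(6) > 76.

E[X] = 54654735/67108864 ≈ 0.814419; E[X] < 1, so R_4(6) > 76.


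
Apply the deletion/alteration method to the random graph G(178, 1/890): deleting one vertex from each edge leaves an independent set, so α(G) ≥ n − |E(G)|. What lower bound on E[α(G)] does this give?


E[|E(G)|] = C(178, 2)·p = 15753 · (1/890) = 177/10.
E[α(G)] ≥ n − E[|E(G)|] = 178 − 177/10 = 1603/10.
Numerically: ≈ 160.3000.
(This is only a lower bound; the true E[α(G)] may be larger.)

E[α(G)] ≥ 1603/10 ≈ 160.3000.


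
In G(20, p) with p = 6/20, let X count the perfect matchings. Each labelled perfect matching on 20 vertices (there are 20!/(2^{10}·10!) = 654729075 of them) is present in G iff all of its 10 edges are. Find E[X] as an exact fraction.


K_20 has 20!/(2^{10}·10!) = 654729075 labelled perfect matchings.
For each such perfect matching H, let X_H = 1 if all 10 edges of H are present in G. Then P[X_H = 1] = p^{10} = (3/10)^{10} = 59049/10000000000.
By linearity of expectation: E[X] = Σ_H E[X_H] = 654729075 · p^{10} = 654729075 · 59049/10000000000 = 1546443885987/400000000.
Numerically: E[X] ≈ 3866.11.

E[X] = 654729075 · (3/10)^{10} = 1546443885987/400000000 ≈ 3866.11.


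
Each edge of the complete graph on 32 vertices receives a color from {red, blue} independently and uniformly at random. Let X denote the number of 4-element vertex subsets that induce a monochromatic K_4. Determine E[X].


Let X = Σ_S X_S over the C(32, 4) = 35960 subsets S of size 4, where X_S = 1 if the K_4 on S is monochromatic.
For a fixed S, the K_4 on S has C(4, 2) = 6 edges. P[all 6 edges red] = (1/2)^6, and likewise for blue, so P[monochromatic] = 2·(1/2)^6 = 2^{1 − 6} = 1/32.
By linearity of expectation: E[X] = C(32, 4) · 2^{1 − 6} = 35960 · 1/32 = 4495/4.
Numerically: E[X] ≈ 1123.750000.

E[X] = C(32,4)·2^(1−C(4,2)) = 4495/4 ≈ 1123.750000.


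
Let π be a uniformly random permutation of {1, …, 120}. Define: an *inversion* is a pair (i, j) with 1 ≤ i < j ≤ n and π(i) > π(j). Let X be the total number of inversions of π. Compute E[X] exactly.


Write X = Σ X_I over the C(120, 2) = 7140 pairs i < j, with X_I the indicator of one inversion.
There are 7140 indicators.
For each fixed pair i < j, the values π(i) and π(j) are two distinct elements of {1, …, 120} in uniformly random order; by symmetry P[π(i) > π(j)] = 1/2.
By linearity: E[X] = 7140 · (1/2) = C(120, 2) · (1/2) = 7140/2 = 3570 ≈ 3570.000.

E[X] = 3570 = 3570.000.


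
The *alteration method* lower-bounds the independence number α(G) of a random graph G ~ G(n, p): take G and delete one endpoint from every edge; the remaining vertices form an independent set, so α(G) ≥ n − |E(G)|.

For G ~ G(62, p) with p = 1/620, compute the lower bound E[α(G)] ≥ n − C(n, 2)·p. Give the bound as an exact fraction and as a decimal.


E[|E(G)|] = C(62, 2)·p = 1891 · (1/620) = 61/20.
E[α(G)] ≥ n − E[|E(G)|] = 62 − 61/20 = 1179/20.
Numerically: ≈ 58.95000.
(This is only a lower bound; the true E[α(G)] may be larger.)

E[α(G)] ≥ 1179/20 ≈ 58.95000.


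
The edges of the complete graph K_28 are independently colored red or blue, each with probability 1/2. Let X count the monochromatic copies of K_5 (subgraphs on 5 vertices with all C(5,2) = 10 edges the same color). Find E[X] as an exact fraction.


Let X = Σ_S X_S over the C(28, 5) = 98280 subsets S of size 5, where X_S = 1 if the K_5 on S is monochromatic.
For a fixed S, the K_5 on S has C(5, 2) = 10 edges. P[all 10 edges red] = (1/2)^10, and likewise for blue, so P[monochromatic] = 2·(1/2)^10 = 2^{1 − 10} = 1/512.
By linearity of expectation: E[X] = C(28, 5) · 2^{1 − 10} = 98280 · 1/512 = 12285/64.
Numerically: E[X] ≈ 191.953125.

E[X] = C(28,5)·2^(1−C(5,2)) = 12285/64 ≈ 191.953125.


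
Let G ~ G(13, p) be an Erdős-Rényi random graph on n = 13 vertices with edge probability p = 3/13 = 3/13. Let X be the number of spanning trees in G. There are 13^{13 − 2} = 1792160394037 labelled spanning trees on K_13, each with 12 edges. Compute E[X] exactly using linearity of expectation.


K_13 has 13^{13 − 2} = 1792160394037 labelled spanning trees.
For each such spanning tree H, let X_H = 1 if all 12 edges of H are present in G. Then P[X_H = 1] = p^{12} = (3/13)^{12} = 531441/23298085122481.
By linearity: E[X] = Σ_H E[X_H] = 1792160394037 · p^{12} = 1792160394037 · 531441/23298085122481 = 531441/13.
Numerically: E[X] ≈ 40880.1.

E[X] = 1792160394037 · (3/13)^{12} = 531441/13 ≈ 40880.1.


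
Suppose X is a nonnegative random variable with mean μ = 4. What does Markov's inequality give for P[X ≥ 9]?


μ = E[X] = 4, a = 9.
Markov: P[X ≥ 9] ≤ μ/a = (4)/9 = 4/9.
Numerically: ≈ 0.444444.
(Since a = 9 > μ = 4.000000, the bound 4/9 is < 1 and informative.)

P[X ≥ 9] ≤ 4/9 ≈ 0.444444.


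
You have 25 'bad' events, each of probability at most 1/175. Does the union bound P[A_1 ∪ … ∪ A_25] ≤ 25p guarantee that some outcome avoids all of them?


Union bound: P[∪_{i=1}^{25} A_i] ≤ Σ_i P[A_i] ≤ 25·p = 25·(1/175) = 1/7.
Numerically: 1/7 ≈ 0.1429.
Is 1/7 < 1? YES.
Since P[∪ A_i] ≤ 1/7 < 1, the complement has P[∩ A_i^c] ≥ 1 − 1/7 = 6/7 > 0, so some outcome avoids every A_i.

25·p = 1/7 ≈ 0.1429; existence CERTIFIED by the union bound.


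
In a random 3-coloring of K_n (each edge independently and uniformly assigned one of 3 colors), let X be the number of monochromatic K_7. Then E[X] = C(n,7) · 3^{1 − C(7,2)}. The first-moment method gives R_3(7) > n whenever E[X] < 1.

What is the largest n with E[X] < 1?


We need C(n, 7) · 3^{1 − 21} < 1, i.e. C(n, 7) < 3^{21 − 1} = 3486784401.
Check values of n near the boundary:
  n = 76: C(76, 7) = 2186189400; 2186189400 < 3486784401? YES
  n = 77: C(77, 7) = 2404808340; 2404808340 < 3486784401? YES
  n = 78: C(78, 7) = 2641902120; 2641902120 < 3486784401? YES
  n = 79: C(79, 7) = 2898753715; 2898753715 < 3486784401? YES
  n = 80: C(80, 7) = 3176716400; 3176716400 < 3486784401? YES
  n = 81: C(81, 7) = 3477216600; 3477216600 < 3486784401? YES
  n = 82: C(82, 7) = 3801756816; 3801756816 < 3486784401? NO
  n = 83: C(83, 7) = 4151918628; 4151918628 < 3486784401? NO
The largest n with C(n, 7) < 3486784401 is n = 81 (where E[X] = 42928600/43046721 ≈ 0.99726). Hence R_3(7) > 81, i.e. R_3(7) ≥ 82.

Largest n = 81; hence R_3(7) > 81.


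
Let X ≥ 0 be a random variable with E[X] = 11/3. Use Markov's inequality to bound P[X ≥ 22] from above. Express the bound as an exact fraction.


μ = E[X] = 11/3, a = 22.
Markov: P[X ≥ 22] ≤ μ/a = (11/3)/22 = 1/6.
Numerically: ≈ 0.166667.
(Since a = 22 > μ = 3.666667, the bound 1/6 is < 1 and informative.)

P[X ≥ 22] ≤ 1/6 ≈ 0.166667.


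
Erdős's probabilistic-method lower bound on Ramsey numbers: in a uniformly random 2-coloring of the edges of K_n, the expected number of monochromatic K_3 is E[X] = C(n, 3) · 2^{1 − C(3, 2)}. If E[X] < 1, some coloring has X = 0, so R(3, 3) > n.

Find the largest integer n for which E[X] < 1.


We need C(n, 3) · 2^{1 − 3} < 1, i.e. C(n, 3) < 2^{3 − 1} = 4.
Check values of n near the boundary:
  n = 3: C(3, 3) = 1; 1 < 4? YES
  n = 4: C(4, 3) = 4; 4 < 4? NO
  n = 5: C(5, 3) = 10; 10 < 4? NO
  n = 6: C(6, 3) = 20; 20 < 4? NO
The largest n with C(n, 3) < 4 is n = 3 (where E[X] = 1/4 ≈ 0.2500). Hence R(3, 3) > 3, i.e. R(3, 3) ≥ 4.

Largest n = 3; hence R(3, 3) > 3.


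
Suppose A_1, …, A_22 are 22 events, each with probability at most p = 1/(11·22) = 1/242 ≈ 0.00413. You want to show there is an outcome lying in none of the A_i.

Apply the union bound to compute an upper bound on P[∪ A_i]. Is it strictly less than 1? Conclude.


Union bound: P[∪_{i=1}^{22} A_i] ≤ Σ_i P[A_i] ≤ 22·p = 22·(1/242) = 1/11.
Numerically: 1/11 ≈ 0.09091.
Is 1/11 < 1? YES.
Since P[∪ A_i] ≤ 1/11 < 1, the complement has P[∩ A_i^c] ≥ 1 − 1/11 = 10/11 > 0, so some outcome avoids every A_i.

22·p = 1/11 ≈ 0.09091; existence CERTIFIED by the union bound.


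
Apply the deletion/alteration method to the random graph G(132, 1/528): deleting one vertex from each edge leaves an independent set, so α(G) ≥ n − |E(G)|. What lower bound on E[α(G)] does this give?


E[|E(G)|] = C(132, 2)·p = 8646 · (1/528) = 131/8.
E[α(G)] ≥ n − E[|E(G)|] = 132 − 131/8 = 925/8.
Numerically: ≈ 115.625000.
(This is only a lower bound; the true E[α(G)] may be larger.)

E[α(G)] ≥ 925/8 ≈ 115.625000.


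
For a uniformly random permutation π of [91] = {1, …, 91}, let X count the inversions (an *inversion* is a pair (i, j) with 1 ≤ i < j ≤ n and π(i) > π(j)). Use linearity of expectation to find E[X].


Write X = Σ X_I over the C(91, 2) = 4095 pairs i < j, with X_I the indicator of one inversion.
There are 4095 indicators.
For each fixed pair i < j, the values π(i) and π(j) are two distinct elements of {1, …, 91} in uniformly random order; by symmetry P[π(i) > π(j)] = 1/2.
By linearity: E[X] = 4095 · (1/2) = C(91, 2) · (1/2) = 4095/2 = 4095/2 ≈ 2047.500000.

E[X] = 4095/2 = 2047.500000.


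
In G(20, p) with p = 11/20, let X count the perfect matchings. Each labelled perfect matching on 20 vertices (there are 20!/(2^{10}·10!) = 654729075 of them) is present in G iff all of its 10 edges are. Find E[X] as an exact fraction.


K_20 has 20!/(2^{10}·10!) = 654729075 labelled perfect matchings.
For each such perfect matching H, let X_H = 1 if all 10 edges of H are present in G. Then P[X_H = 1] = p^{10} = (11/20)^{10} = 25937424601/10240000000000.
Summing the indicators: E[X] = Σ_H E[X_H] = 654729075 · p^{10} = 654729075 · 25937424601/10240000000000 = 679279440675798963/409600000000.
Numerically: E[X] ≈ 1.66e+06.

E[X] = 654729075 · (11/20)^{10} = 679279440675798963/409600000000 ≈ 1.66e+06.


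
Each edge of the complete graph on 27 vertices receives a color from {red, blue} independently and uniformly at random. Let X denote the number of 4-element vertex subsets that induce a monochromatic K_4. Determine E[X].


Let X = Σ_S X_S over the C(27, 4) = 17550 subsets S of size 4, where X_S = 1 if the K_4 on S is monochromatic.
For a fixed S, the K_4 on S has C(4, 2) = 6 edges. P[all 6 edges red] = (1/2)^6, and likewise for blue, so P[monochromatic] = 2·(1/2)^6 = 2^{1 − 6} = 1/32.
Summing: E[X] = C(27, 4) · 2^{1 − 6} = 17550 · 1/32 = 8775/16.
Numerically: E[X] ≈ 548.438.

E[X] = C(27,4)·2^(1−C(4,2)) = 8775/16 ≈ 548.438.


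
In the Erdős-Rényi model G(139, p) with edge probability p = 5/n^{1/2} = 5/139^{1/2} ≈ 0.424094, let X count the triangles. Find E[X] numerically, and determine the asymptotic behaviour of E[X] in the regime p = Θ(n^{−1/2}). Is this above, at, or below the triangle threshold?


Number of potential triangles: C(139, 3) = 437989.
Each occurs with probability p³ ≈ (0.424094)³ ≈ 7.62759829e-02.
By linearity: E[X] = C(139, 3)·p³ ≈ 437989 · 7.62759829e-02 ≈ 33408.041468.
Since α = 1/2 < 1, p = c/n^{1/2} ≫ 1/n is above the triangle threshold p ~ 1/n. Asymptotically E[X] ~ (c³/6)·n^{3(1−α)} = (5³/6)·n^{1.5} → ∞; triangles are abundant w.h.p.

E[X] ≈ 33408.041468; in regime p = Θ(1/n^{1/2}) E[X] diverges (above the triangle threshold p ~ 1/n).


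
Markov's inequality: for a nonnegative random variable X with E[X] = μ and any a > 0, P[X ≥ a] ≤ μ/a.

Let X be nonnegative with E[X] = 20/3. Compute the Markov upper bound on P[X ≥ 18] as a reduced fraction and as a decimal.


μ = E[X] = 20/3, a = 18.
Markov: P[X ≥ 18] ≤ μ/a = (20/3)/18 = 10/27.
Numerically: ≈ 0.3704.
(Since a = 18 > μ = 6.6667, the bound 10/27 is < 1 and informative.)

P[X ≥ 18] ≤ 10/27 ≈ 0.3704.


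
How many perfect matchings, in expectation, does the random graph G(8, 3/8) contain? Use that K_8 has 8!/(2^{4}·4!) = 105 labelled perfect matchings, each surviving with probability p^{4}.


K_8 has 8!/(2^{4}·4!) = 105 labelled perfect matchings.
For each such perfect matching H, let X_H = 1 if all 4 edges of H are present in G. Then P[X_H = 1] = p^{4} = (3/8)^{4} = 81/4096.
By linearity of expectation: E[X] = Σ_H E[X_H] = 105 · p^{4} = 105 · 81/4096 = 8505/4096.
Numerically: E[X] ≈ 2.08.

E[X] = 105 · (3/8)^{4} = 8505/4096 ≈ 2.08.


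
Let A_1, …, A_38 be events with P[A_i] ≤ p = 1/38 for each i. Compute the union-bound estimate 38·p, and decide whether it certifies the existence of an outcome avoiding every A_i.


Union bound: P[∪_{i=1}^{38} A_i] ≤ Σ_i P[A_i] ≤ 38·p = 38·(1/38) = 1.
Numerically: 1 ≈ 1.0000000.
Is 1 < 1? NO.
Since the bound 1 is ≥ 1, the union bound is uninformative here; it does NOT by itself certify existence.

38·p = 1 ≈ 1.0000000; existence NOT certified by the union bound.


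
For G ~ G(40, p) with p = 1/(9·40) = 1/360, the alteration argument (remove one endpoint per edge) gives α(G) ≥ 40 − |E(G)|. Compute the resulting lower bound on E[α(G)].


E[|E(G)|] = C(40, 2)·p = 780 · (1/360) = 13/6.
E[α(G)] ≥ n − E[|E(G)|] = 40 − 13/6 = 227/6.
Numerically: ≈ 37.833.
(This is only a lower bound; the true E[α(G)] may be larger.)

E[α(G)] ≥ 227/6 ≈ 37.833.


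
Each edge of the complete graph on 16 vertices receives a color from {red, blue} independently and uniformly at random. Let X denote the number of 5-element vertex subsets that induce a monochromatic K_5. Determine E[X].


Let X = Σ_S X_S over the C(16, 5) = 4368 subsets S of size 5, where X_S = 1 if the K_5 on S is monochromatic.
For a fixed S, the K_5 on S has C(5, 2) = 10 edges. P[all 10 edges red] = (1/2)^10, and likewise for blue, so P[monochromatic] = 2·(1/2)^10 = 2^{1 − 10} = 1/512.
By linearity: E[X] = C(16, 5) · 2^{1 − 10} = 4368 · 1/512 = 273/32.
Numerically: E[X] ≈ 8.5312.

E[X] = C(16,5)·2^(1−C(5,2)) = 273/32 ≈ 8.5312.


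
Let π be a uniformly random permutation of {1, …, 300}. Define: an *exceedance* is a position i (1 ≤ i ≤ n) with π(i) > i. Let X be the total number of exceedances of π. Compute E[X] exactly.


Write X = Σ_{i=1}^{300} X_i, where X_i = 1_{π(i) > i}.
For each fixed i, π(i) is uniform over {1, …, 300} (marginal of a uniform permutation), so P[π(i) > i] = (n − i)/n. Summing: Σ_{i=1}^{300} (n − i)/n = (0 + 1 + … + 299)/300 = 300(300 − 1)/(2·300) = (300 − 1)/2.
Hence E[X] = Σ_{i=1}^{300} (300 − i)/300 = 299/2 ≈ 149.500000.

E[X] = 299/2 = 149.500000.


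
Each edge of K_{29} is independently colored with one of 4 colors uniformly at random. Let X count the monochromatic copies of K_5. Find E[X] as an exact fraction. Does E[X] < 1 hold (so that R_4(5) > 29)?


E[X] = C(29, 5) · 4^{1 − 10} = 118755 · 4^{−9} = 118755/262144.
As a reduced fraction: E[X] = 118755/262144 ≈ 0.45301.
Is E[X] < 1? YES.
Since E[X] < 1, there exists a 4-coloring of K_{29} with no monochromatic K_5; hence R_4(5) > 29.

E[X] = 118755/262144 ≈ 0.45301; E[X] < 1, so R_4(5) > 29.


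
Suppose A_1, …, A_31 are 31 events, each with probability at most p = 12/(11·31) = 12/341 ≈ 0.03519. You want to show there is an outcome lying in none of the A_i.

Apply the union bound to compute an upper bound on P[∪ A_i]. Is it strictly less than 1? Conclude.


Union bound: P[∪_{i=1}^{31} A_i] ≤ Σ_i P[A_i] ≤ 31·p = 31·(12/341) = 12/11.
Numerically: 12/11 ≈ 1.09091.
Is 12/11 < 1? NO.
Since the bound 12/11 is ≥ 1, the union bound is uninformative here; it does NOT by itself certify existence.

31·p = 12/11 ≈ 1.09091; existence NOT certified by the union bound.


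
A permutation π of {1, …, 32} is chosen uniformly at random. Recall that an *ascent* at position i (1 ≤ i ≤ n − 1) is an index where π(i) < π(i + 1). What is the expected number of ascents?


Write X = Σ X_I over i = 1, …, 31, with X_I the indicator of one ascent.
There are 31 indicators.
For each fixed i, the pair (π(i), π(i+1)) is a uniformly random ordered pair of distinct values from {1, …, 32}; by symmetry P[π(i) < π(i+1)] = 1/2.
By linearity: E[X] = 31 · (1/2) = (32 − 1) · (1/2) = 31/2 ≈ 15.5000.

E[X] = 31/2 = 15.5000.


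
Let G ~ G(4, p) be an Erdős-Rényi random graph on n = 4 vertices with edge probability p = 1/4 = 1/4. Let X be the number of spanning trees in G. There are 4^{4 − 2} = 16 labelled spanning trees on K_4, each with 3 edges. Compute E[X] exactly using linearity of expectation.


K_4 has 4^{4 − 2} = 16 labelled spanning trees.
For each such spanning tree H, let X_H = 1 if all 3 edges of H are present in G. Then P[X_H = 1] = p^{3} = (1/4)^{3} = 1/64.
By linearity: E[X] = Σ_H E[X_H] = 16 · p^{3} = 16 · 1/64 = 1/4.
Numerically: E[X] ≈ 0.25.

E[X] = 16 · (1/4)^{3} = 1/4 ≈ 0.25.


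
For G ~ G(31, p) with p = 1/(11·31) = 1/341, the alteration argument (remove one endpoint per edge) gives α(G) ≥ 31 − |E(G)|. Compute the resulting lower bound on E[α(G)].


E[|E(G)|] = C(31, 2)·p = 465 · (1/341) = 15/11.
E[α(G)] ≥ n − E[|E(G)|] = 31 − 15/11 = 326/11.
Numerically: ≈ 29.63636.
(This is only a lower bound; the true E[α(G)] may be larger.)

E[α(G)] ≥ 326/11 ≈ 29.63636.


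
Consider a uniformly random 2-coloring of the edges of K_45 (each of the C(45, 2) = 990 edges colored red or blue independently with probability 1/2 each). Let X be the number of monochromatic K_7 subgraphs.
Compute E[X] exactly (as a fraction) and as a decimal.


Let X = Σ_S X_S over the C(45, 7) = 45379620 subsets S of size 7, where X_S = 1 if the K_7 on S is monochromatic.
For a fixed S, the K_7 on S has C(7, 2) = 21 edges. P[all 21 edges red] = (1/2)^21, and likewise for blue, so P[monochromatic] = 2·(1/2)^21 = 2^{1 − 21} = 1/1048576.
By linearity of expectation: E[X] = C(45, 7) · 2^{1 − 21} = 45379620 · 1/1048576 = 11344905/262144.
Numerically: E[X] ≈ 43.277378.

E[X] = C(45,7)·2^(1−C(7,2)) = 11344905/262144 ≈ 43.277378.


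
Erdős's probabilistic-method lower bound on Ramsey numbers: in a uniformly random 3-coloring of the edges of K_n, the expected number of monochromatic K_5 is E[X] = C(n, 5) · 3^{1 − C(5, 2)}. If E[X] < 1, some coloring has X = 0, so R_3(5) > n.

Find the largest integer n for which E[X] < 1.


We need C(n, 5) · 3^{1 − 10} < 1, i.e. C(n, 5) < 3^{10 − 1} = 19683.
Check values of n near the boundary:
  n = 14: C(14, 5) = 2002; 2002 < 19683? YES
  n = 15: C(15, 5) = 3003; 3003 < 19683? YES
  n = 16: C(16, 5) = 4368; 4368 < 19683? YES
  n = 17: C(17, 5) = 6188; 6188 < 19683? YES
  n = 18: C(18, 5) = 8568; 8568 < 19683? YES
  n = 19: C(19, 5) = 11628; 11628 < 19683? YES
  n = 20: C(20, 5) = 15504; 15504 < 19683? YES
  n = 21: C(21, 5) = 20349; 20349 < 19683? NO
  n = 22: C(22, 5) = 26334; 26334 < 19683? NO
  n = 23: C(23, 5) = 33649; 33649 < 19683? NO
The largest n with C(n, 5) < 19683 is n = 20 (where E[X] = 5168/6561 ≈ 0.78768). Hence R_3(5) > 20, i.e. R_3(5) ≥ 21.

Largest n = 20; hence R_3(5) > 20.


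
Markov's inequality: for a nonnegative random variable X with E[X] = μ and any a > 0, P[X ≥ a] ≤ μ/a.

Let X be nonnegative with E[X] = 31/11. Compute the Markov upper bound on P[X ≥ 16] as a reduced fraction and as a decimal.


μ = E[X] = 31/11, a = 16.
Markov: P[X ≥ 16] ≤ μ/a = (31/11)/16 = 31/176.
Numerically: ≈ 0.17614.
(Since a = 16 > μ = 2.81818, the bound 31/176 is < 1 and informative.)

P[X ≥ 16] ≤ 31/176 ≈ 0.17614.


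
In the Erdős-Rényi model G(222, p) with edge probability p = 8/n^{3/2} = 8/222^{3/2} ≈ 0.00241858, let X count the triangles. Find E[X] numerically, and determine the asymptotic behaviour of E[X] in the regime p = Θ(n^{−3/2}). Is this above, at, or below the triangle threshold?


Number of potential triangles: C(222, 3) = 1798940.
Each occurs with probability p³ ≈ (0.00241858)³ ≈ 1.41475610e-08.
By linearity: E[X] = C(222, 3)·p³ ≈ 1798940 · 1.41475610e-08 ≈ 0.025451.
Since α = 3/2 > 1, p = c/n^{3/2} = o(1/n) is below the triangle threshold p ~ 1/n. Asymptotically E[X] ~ (c³/6)·n^{3(1−α)} = (8³/6)·n^{-1.5} → 0, so by Markov's inequality G has no triangles w.h.p.

E[X] ≈ 0.025451; in regime p = Θ(1/n^{3/2}) E[X] tends to 0 (below the triangle threshold p ~ 1/n).
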